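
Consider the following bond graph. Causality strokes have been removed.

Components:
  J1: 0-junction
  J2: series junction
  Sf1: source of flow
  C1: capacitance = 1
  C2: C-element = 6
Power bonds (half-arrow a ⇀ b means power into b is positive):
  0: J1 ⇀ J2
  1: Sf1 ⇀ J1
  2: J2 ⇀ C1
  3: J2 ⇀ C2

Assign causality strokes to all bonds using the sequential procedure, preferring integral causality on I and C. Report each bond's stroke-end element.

#0 stroke→J1
#1 stroke→Sf1
#2 stroke→J2
#3 stroke→J2

b1 stroke at Sf1  (Sf1 fixes flow; stroke at Sf1)
b0 stroke at J1  (J1: last free bond brings effort in)
b2 stroke at J2  (J2: bond 0 brought flow, rest push out)
b3 stroke at J2  (1-jn J2 has f-setter on 0)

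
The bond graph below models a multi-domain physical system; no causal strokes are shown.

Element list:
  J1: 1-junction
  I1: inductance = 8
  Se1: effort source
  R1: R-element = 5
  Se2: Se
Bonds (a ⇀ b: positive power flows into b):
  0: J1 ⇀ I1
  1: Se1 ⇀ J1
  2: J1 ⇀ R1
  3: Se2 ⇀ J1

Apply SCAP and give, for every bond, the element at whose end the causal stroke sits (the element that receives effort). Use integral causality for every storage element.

β0 →I1
β1 →J1
β2 →J1
β3 →J1

bond 1 stroke at J1  (Se1 fixes effort; stroke away)
bond 3 stroke at J1  (Se2 fixes effort; stroke away)
bond 0 stroke at I1  (prefer integral on I1)
bond 2 stroke at J1  (common-f at J1 fixed by 0)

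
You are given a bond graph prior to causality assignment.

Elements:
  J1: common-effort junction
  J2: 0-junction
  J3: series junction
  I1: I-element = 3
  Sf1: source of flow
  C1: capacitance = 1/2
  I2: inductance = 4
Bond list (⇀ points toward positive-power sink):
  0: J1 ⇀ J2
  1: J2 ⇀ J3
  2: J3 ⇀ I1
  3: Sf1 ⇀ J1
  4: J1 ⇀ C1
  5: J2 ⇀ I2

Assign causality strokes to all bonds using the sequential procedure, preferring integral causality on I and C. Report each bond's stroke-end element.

b0 stroke at J2
b1 stroke at J3
b2 stroke at I1
b3 stroke at Sf1
b4 stroke at J1
b5 stroke at I2

bond 3 stroke→Sf1  (Sf1 (Sf) sets flow on bond)
bond 2 stroke→I1  (I1: I, integral causality)
bond 1 stroke→J3  (J3: bond 2 brought flow, rest push out)
bond 4 stroke→J1  (prefer integral on C1)
bond 0 stroke→J2  (0-jn J1 has e-setter on 4)
bond 5 stroke→I2  (J2: bond 0 brought effort, rest push out)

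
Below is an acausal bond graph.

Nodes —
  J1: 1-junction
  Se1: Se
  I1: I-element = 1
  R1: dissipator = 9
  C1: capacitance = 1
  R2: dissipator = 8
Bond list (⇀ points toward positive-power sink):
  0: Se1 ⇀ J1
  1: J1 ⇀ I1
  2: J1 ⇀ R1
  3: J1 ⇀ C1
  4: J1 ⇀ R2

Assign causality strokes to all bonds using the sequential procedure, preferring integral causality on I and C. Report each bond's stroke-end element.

b0 stroke at J1  (Se1: effort source, stroke at far end)
b1 stroke at I1  (I1 outputs flow p/I1)
b2 stroke at J1  (J1: bond 1 brought flow, rest push out)
b3 stroke at J1  (J1: bond 1 brought flow, rest push out)
b4 stroke at J1  (J1 flow already set via bond 1)

#0 stroke→J1
#1 stroke→I1
#2 stroke→J1
#3 stroke→J1
#4 stroke→J1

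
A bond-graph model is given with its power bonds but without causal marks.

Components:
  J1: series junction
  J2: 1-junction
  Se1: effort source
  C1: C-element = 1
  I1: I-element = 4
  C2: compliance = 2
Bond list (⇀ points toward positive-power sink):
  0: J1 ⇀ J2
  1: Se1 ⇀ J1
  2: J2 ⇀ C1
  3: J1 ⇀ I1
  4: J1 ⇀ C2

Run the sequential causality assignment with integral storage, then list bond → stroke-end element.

b0 stroke at J1
b1 stroke at J1
b2 stroke at J2
b3 stroke at I1
b4 stroke at J1

#1 stroke at J1  (Se1 (Se) sets effort on bond)
#2 stroke at J2  (C1 outputs effort q/C1)
#0 stroke at J1  (only one flow-in slot at J2)
#3 stroke at I1  (prefer integral on I1)
#4 stroke at J1  (J1 flow already set via bond 3)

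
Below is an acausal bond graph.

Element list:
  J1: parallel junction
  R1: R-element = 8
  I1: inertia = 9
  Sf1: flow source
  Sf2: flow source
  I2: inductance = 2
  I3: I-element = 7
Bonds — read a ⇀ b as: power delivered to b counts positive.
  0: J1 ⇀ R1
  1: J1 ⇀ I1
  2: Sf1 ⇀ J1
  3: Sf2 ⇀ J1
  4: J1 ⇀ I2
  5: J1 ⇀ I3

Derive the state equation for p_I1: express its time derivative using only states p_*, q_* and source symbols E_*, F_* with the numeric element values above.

dp_I1/dt = 8*F_Sf1 + 8*F_Sf2 - 8*p_I1/9 - 4*p_I2 - 8*p_I3/7

bond 2 stroke at Sf1  (source Sf1 imposes f)
bond 3 stroke at Sf2  (Sf2: flow source, stroke at near end)
bond 1 stroke at I1  (I1 outputs flow p/I1)
bond 4 stroke at I2  (I2 integral (f out))
bond 5 stroke at I3  (I3: I, integral causality)
bond 0 stroke at J1  (closing 0-jn rule on J1)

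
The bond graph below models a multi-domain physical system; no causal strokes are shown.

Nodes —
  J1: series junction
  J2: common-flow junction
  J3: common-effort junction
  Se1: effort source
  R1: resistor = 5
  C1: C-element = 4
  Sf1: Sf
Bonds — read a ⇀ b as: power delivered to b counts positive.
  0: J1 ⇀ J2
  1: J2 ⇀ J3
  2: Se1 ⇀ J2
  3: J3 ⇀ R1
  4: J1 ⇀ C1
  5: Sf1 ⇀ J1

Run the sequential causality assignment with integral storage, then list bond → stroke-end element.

bond 2 stroke→J2  (Se1: effort source, stroke at far end)
bond 5 stroke→Sf1  (Sf1: flow source, stroke at near end)
bond 0 stroke→J1  (1-jn J1 has f-setter on 5)
bond 4 stroke→J1  (1-jn J1 has f-setter on 5)
bond 1 stroke→J2  (J2 flow already set via bond 0)
bond 3 stroke→J3  (J3: last free bond brings effort in)

#0 →J1
#1 →J2
#2 →J2
#3 →J3
#4 →J1
#5 →Sf1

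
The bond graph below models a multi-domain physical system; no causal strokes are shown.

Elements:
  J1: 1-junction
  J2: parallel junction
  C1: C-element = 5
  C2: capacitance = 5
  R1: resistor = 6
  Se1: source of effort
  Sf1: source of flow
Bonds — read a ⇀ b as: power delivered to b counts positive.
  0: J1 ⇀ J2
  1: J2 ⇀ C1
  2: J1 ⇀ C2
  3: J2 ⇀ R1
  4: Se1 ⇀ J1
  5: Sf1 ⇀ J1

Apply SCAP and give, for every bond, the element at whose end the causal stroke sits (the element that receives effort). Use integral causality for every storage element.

β0 |J1
β1 |J2
β2 |J1
β3 |R1
β4 |J1
β5 |Sf1

#4 stroke→J1  (source Se1 imposes e)
#5 stroke→Sf1  (source Sf1 imposes f)
#0 stroke→J1  (1-jn J1 has f-setter on 5)
#2 stroke→J1  (J1 flow already set via bond 5)
#1 stroke→J2  (C1 integral (e out))
#3 stroke→R1  (common-e at J2 fixed by 1)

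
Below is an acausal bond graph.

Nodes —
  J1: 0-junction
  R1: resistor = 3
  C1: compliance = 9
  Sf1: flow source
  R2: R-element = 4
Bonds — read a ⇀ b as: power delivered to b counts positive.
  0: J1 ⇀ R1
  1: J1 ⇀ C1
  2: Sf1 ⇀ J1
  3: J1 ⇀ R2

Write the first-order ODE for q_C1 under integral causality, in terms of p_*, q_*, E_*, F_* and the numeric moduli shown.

dq_C1/dt = F_Sf1 - 7*q_C1/108

b2 →Sf1  (Sf1 fixes flow; stroke at Sf1)
b1 →J1  (C1 outputs effort q/C1)
b0 →R1  (J1 effort already set via bond 1)
b3 →R2  (0-jn J1 has e-setter on 1)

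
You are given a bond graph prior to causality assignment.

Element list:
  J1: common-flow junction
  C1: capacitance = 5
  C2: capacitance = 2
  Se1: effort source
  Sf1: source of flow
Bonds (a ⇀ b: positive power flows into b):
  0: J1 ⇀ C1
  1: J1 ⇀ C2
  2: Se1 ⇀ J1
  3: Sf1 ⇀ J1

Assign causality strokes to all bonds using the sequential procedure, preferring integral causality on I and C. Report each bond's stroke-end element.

β2 |J1  (Se1: effort source, stroke at far end)
β3 |Sf1  (Sf1 (Sf) sets flow on bond)
β0 |J1  (common-f at J1 fixed by 3)
β1 |J1  (1-jn J1 has f-setter on 3)

bond 0 →J1
bond 1 →J1
bond 2 →J1
bond 3 →Sf1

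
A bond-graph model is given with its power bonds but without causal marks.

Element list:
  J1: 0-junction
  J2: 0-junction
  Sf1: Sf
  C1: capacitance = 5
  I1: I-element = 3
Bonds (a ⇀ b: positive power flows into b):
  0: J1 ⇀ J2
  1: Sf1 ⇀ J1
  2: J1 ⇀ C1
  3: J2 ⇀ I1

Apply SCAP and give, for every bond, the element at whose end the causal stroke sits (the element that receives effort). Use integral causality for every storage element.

β0 stroke at J2
β1 stroke at Sf1
β2 stroke at J1
β3 stroke at I1

β1 |Sf1  (Sf1: flow source, stroke at near end)
β2 |J1  (prefer integral on C1)
β0 |J2  (common-e at J1 fixed by 2)
β3 |I1  (J2: bond 0 brought effort, rest push out)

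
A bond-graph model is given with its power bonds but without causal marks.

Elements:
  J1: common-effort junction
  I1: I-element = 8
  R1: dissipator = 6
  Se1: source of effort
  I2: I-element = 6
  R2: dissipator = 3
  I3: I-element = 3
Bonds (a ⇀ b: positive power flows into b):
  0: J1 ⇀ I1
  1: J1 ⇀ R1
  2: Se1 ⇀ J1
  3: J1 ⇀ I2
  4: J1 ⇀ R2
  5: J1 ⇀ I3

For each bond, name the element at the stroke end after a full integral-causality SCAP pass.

#0 →I1
#1 →R1
#2 →J1
#3 →I2
#4 →R2
#5 →I3

b2 |J1  (Se1 (Se) sets effort on bond)
b0 |I1  (0-jn J1 has e-setter on 2)
b1 |R1  (J1 effort already set via bond 2)
b3 |I2  (J1 effort already set via bond 2)
b4 |R2  (J1: bond 2 brought effort, rest push out)
b5 |I3  (J1 effort already set via bond 2)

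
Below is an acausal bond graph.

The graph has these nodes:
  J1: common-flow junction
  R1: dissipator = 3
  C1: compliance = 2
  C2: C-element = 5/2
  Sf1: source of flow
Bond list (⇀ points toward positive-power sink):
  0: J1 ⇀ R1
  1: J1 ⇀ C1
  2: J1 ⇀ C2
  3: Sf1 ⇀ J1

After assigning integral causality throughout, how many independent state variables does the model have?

2  (C1, C2 all integral)

b3 →Sf1  (Sf1: flow source, stroke at near end)
b0 →J1  (J1 flow already set via bond 3)
b1 →J1  (1-jn J1 has f-setter on 3)
b2 →J1  (common-f at J1 fixed by 3)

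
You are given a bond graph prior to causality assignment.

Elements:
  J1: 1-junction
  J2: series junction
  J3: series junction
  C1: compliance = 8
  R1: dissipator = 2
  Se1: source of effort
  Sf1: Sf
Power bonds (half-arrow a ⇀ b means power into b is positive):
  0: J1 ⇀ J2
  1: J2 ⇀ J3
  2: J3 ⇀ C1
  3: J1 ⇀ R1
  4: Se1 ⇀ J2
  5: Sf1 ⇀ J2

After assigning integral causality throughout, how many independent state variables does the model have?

1  (C1 all integral)

#4 |J2  (Se1 fixes effort; stroke away)
#5 |Sf1  (source Sf1 imposes f)
#0 |J2  (1-jn J2 has f-setter on 5)
#1 |J2  (J2: bond 5 brought flow, rest push out)
#2 |J3  (common-f at J3 fixed by 1)
#3 |J1  (J1 flow already set via bond 0)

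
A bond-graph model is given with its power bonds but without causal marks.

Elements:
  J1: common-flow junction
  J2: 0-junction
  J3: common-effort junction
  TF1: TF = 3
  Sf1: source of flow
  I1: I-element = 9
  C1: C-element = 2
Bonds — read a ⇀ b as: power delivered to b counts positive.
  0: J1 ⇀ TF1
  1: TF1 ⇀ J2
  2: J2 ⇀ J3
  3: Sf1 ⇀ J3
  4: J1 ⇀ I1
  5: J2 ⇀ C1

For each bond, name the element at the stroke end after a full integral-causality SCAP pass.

bond 0 |J1
bond 1 |TF1
bond 2 |J3
bond 3 |Sf1
bond 4 |I1
bond 5 |J2

b3 |Sf1  (Sf1 (Sf) sets flow on bond)
b2 |J3  (closing 0-jn rule on J3)
b4 |I1  (I1 integral (f out))
b0 |J1  (J1 flow already set via bond 4)
b1 |TF1  (TF1: transformer flips bond 0)
b5 |J2  (J2 needs exactly one e-in)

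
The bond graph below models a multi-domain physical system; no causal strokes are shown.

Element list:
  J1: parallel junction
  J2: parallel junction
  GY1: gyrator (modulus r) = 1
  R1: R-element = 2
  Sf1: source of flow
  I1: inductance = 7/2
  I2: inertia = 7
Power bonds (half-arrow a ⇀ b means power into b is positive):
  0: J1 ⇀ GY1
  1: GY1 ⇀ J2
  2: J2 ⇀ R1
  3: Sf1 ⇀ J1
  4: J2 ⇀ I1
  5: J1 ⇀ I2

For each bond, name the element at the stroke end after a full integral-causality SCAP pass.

b0 stroke→J1
b1 stroke→J2
b2 stroke→R1
b3 stroke→Sf1
b4 stroke→I1
b5 stroke→I2

β3 stroke→Sf1  (source Sf1 imposes f)
β4 stroke→I1  (I1 outputs flow p/I1)
β5 stroke→I2  (I2 integral (f out))
β0 stroke→J1  (closing 0-jn rule on J1)
β1 stroke→J2  (through GY1, causality inverts; strokes same side of GY1)
β2 stroke→R1  (J2 effort already set via bond 1)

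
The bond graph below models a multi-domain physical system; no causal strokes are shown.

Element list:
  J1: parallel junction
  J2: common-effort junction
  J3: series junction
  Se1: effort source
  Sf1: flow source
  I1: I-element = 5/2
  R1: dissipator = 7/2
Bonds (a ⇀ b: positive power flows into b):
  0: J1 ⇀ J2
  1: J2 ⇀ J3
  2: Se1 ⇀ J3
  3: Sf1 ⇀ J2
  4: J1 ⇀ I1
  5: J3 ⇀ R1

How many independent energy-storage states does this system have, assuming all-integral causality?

1  (I1 all integral)

β2 |J3  (Se1: effort source, stroke at far end)
β3 |Sf1  (source Sf1 imposes f)
β4 |I1  (I1 integral (f out))
β0 |J1  (J1: last free bond brings effort in)
β1 |J2  (J2: last free bond brings effort in)
β5 |J3  (J3: bond 1 brought flow, rest push out)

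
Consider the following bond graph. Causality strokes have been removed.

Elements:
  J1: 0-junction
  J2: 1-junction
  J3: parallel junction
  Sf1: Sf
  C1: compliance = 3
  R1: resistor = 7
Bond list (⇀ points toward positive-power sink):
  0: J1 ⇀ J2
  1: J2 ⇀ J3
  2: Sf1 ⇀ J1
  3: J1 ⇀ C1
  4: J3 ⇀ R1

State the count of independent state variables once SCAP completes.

bond 2 |Sf1  (source Sf1 imposes f)
bond 3 |J1  (C1 outputs effort q/C1)
bond 0 |J2  (J1: bond 3 brought effort, rest push out)
bond 1 |J3  (J2: last free bond brings flow in)
bond 4 |R1  (J3 effort already set via bond 1)

1  (C1 all integral)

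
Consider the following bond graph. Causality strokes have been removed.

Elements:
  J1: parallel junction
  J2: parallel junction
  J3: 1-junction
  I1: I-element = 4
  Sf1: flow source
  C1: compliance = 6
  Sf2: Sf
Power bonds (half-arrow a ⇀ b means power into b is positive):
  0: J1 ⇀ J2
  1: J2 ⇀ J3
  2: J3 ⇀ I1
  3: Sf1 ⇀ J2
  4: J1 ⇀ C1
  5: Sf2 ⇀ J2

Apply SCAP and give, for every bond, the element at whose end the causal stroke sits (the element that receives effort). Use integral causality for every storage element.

b3 stroke at Sf1  (Sf1 (Sf) sets flow on bond)
b5 stroke at Sf2  (Sf2 (Sf) sets flow on bond)
b2 stroke at I1  (prefer integral on I1)
b1 stroke at J3  (common-f at J3 fixed by 2)
b0 stroke at J2  (only one effort-in slot at J2)
b4 stroke at J1  (only one effort-in slot at J1)

bond 0 →J2
bond 1 →J3
bond 2 →I1
bond 3 →Sf1
bond 4 →J1
bond 5 →Sf2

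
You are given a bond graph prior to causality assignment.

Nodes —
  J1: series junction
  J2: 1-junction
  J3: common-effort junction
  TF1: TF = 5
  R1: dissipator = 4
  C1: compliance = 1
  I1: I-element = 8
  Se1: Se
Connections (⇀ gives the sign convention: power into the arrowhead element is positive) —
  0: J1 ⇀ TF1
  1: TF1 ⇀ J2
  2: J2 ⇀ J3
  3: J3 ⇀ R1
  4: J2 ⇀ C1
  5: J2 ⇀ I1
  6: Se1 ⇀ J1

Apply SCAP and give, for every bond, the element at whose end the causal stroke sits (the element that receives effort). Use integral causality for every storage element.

b6 |J1  (Se1: effort source, stroke at far end)
b0 |TF1  (J1: last free bond brings flow in)
b1 |J2  (TF1 one-in-one-out from 0)
b4 |J2  (prefer integral on C1)
b5 |I1  (I1: I, integral causality)
b2 |J2  (J2 flow already set via bond 5)
b3 |J3  (J3: last free bond brings effort in)

b0 |TF1
b1 |J2
b2 |J2
b3 |J3
b4 |J2
b5 |I1
b6 |J1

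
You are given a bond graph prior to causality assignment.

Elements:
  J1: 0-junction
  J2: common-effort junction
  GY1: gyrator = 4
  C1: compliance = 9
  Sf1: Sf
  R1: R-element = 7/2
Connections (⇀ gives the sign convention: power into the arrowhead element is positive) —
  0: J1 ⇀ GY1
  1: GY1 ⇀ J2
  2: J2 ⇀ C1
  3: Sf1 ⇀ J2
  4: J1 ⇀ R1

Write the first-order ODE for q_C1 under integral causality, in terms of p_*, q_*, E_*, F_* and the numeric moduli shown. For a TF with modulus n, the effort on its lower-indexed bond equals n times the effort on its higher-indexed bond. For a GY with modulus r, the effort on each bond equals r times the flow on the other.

#3 |Sf1  (source Sf1 imposes f)
#2 |J2  (prefer integral on C1)
#1 |GY1  (J2: bond 2 brought effort, rest push out)
#0 |GY1  (GY1 both-in/both-out from 1)
#4 |J1  (only one effort-in slot at J1)

dq_C1/dt = F_Sf1 - 7*q_C1/288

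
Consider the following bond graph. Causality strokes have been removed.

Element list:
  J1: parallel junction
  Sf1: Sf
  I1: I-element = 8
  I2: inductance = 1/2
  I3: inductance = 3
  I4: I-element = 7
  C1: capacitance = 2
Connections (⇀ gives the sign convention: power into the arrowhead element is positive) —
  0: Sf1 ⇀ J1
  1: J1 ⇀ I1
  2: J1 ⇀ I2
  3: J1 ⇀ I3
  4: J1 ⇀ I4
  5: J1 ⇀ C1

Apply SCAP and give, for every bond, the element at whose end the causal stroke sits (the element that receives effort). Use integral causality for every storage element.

β0 →Sf1  (Sf1 fixes flow; stroke at Sf1)
β1 →I1  (prefer integral on I1)
β2 →I2  (I2: I, integral causality)
β3 →I3  (I3 outputs flow p/I3)
β4 →I4  (prefer integral on I4)
β5 →J1  (J1 needs exactly one e-in)

bond 0 stroke→Sf1
bond 1 stroke→I1
bond 2 stroke→I2
bond 3 stroke→I3
bond 4 stroke→I4
bond 5 stroke→J1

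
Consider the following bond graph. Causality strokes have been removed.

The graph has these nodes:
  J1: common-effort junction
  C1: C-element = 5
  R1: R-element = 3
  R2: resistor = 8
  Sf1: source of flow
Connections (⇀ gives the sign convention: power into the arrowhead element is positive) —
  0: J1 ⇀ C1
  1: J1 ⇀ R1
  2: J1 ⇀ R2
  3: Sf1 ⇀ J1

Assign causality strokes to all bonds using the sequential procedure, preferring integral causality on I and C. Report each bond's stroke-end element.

#0 stroke→J1
#1 stroke→R1
#2 stroke→R2
#3 stroke→Sf1

b3 stroke→Sf1  (Sf1 (Sf) sets flow on bond)
b0 stroke→J1  (prefer integral on C1)
b1 stroke→R1  (J1 effort already set via bond 0)
b2 stroke→R2  (J1 effort already set via bond 0)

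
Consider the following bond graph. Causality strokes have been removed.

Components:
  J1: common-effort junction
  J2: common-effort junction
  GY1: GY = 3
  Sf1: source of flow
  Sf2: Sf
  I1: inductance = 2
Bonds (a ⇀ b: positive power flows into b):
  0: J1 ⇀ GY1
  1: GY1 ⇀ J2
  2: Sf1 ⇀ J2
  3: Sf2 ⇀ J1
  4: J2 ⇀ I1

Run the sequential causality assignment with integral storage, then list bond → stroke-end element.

#2 stroke at Sf1  (source Sf1 imposes f)
#3 stroke at Sf2  (Sf2 (Sf) sets flow on bond)
#0 stroke at J1  (J1 needs exactly one e-in)
#1 stroke at J2  (GY GY1: same side as bond 0)
#4 stroke at I1  (0-jn J2 has e-setter on 1)

bond 0 stroke at J1
bond 1 stroke at J2
bond 2 stroke at Sf1
bond 3 stroke at Sf2
bond 4 stroke at I1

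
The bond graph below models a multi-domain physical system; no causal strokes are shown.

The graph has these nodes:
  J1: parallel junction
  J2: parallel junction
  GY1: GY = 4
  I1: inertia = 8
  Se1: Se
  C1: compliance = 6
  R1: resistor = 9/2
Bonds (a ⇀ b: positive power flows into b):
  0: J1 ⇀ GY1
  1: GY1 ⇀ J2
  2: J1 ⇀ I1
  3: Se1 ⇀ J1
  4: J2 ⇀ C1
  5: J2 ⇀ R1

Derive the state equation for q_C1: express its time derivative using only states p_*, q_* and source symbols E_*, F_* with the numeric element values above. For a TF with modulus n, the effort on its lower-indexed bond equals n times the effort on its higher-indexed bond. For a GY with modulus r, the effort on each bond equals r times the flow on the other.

bond 3 stroke→J1  (Se1: effort source, stroke at far end)
bond 0 stroke→GY1  (J1 effort already set via bond 3)
bond 2 stroke→I1  (J1: bond 3 brought effort, rest push out)
bond 1 stroke→GY1  (GY GY1: same side as bond 0)
bond 4 stroke→J2  (C1 integral (e out))
bond 5 stroke→R1  (J2 effort already set via bond 4)

dq_C1/dt = E_Se1/4 - q_C1/27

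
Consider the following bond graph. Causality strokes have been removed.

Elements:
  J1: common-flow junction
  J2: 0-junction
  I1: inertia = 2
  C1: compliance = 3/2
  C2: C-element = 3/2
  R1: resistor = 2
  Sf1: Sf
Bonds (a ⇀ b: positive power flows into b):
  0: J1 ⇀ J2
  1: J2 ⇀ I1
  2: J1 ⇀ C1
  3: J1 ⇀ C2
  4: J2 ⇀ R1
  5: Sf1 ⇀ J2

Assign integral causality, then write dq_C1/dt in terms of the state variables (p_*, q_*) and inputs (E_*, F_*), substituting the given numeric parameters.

bond 5 →Sf1  (Sf1 (Sf) sets flow on bond)
bond 1 →I1  (I1 outputs flow p/I1)
bond 2 →J1  (C1 integral (e out))
bond 3 →J1  (C2 outputs effort q/C2)
bond 0 →J2  (J1 needs exactly one f-in)
bond 4 →R1  (0-jn J2 has e-setter on 0)

dq_C1/dt = -F_Sf1 + p_I1/2 - q_C1/3 - q_C2/3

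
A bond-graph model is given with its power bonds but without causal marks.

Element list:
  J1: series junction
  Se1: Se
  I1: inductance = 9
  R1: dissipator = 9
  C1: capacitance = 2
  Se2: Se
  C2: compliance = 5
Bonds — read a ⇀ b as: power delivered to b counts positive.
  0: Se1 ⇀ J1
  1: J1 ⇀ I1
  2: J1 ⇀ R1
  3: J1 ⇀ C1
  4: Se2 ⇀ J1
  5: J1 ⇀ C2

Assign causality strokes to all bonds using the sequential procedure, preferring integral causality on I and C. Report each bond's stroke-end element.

#0 →J1  (Se1: effort source, stroke at far end)
#4 →J1  (source Se2 imposes e)
#1 →I1  (I1 outputs flow p/I1)
#2 →J1  (common-f at J1 fixed by 1)
#3 →J1  (J1: bond 1 brought flow, rest push out)
#5 →J1  (J1 flow already set via bond 1)

β0 |J1
β1 |I1
β2 |J1
β3 |J1
β4 |J1
β5 |J1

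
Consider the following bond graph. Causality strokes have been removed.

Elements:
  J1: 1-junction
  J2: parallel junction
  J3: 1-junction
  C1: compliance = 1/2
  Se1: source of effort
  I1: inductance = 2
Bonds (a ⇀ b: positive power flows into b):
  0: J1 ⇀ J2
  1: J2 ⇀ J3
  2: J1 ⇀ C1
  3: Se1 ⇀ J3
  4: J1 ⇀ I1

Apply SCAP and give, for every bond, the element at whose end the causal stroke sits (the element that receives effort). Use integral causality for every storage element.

β3 stroke→J3  (Se1 fixes effort; stroke away)
β1 stroke→J2  (closing 1-jn rule on J3)
β0 stroke→J1  (common-e at J2 fixed by 1)
β2 stroke→J1  (C1 outputs effort q/C1)
β4 stroke→I1  (J1: last free bond brings flow in)

β0 stroke→J1
β1 stroke→J2
β2 stroke→J1
β3 stroke→J3
β4 stroke→I1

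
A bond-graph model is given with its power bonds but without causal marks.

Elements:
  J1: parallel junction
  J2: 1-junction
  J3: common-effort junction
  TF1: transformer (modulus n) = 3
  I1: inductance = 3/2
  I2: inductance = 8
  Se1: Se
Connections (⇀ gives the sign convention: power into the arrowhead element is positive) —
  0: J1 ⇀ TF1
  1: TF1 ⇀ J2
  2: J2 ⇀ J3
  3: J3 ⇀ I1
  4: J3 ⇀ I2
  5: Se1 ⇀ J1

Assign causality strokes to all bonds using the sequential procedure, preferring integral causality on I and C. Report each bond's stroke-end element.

#0 stroke at TF1
#1 stroke at J2
#2 stroke at J3
#3 stroke at I1
#4 stroke at I2
#5 stroke at J1

b5 stroke→J1  (Se1 (Se) sets effort on bond)
b0 stroke→TF1  (J1 effort already set via bond 5)
b1 stroke→J2  (TF TF1: opposite of bond 0)
b2 stroke→J3  (closing 1-jn rule on J2)
b3 stroke→I1  (J3: bond 2 brought effort, rest push out)
b4 stroke→I2  (0-jn J3 has e-setter on 2)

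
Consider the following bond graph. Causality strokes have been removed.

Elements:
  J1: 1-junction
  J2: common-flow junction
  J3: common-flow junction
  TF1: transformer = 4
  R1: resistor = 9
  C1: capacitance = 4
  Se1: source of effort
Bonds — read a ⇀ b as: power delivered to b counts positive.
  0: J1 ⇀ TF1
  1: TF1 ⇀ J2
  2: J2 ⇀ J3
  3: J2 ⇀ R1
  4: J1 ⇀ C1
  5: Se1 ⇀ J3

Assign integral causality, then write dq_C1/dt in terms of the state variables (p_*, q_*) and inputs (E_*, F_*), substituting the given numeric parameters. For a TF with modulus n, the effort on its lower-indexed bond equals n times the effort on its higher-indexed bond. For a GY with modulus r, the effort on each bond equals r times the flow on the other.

dq_C1/dt = E_Se1/36 - q_C1/576

#5 stroke at J3  (Se1: effort source, stroke at far end)
#2 stroke at J2  (J3 needs exactly one f-in)
#4 stroke at J1  (C1: C, integral causality)
#0 stroke at TF1  (J1 needs exactly one f-in)
#1 stroke at J2  (TF1: transformer flips bond 0)
#3 stroke at R1  (only one flow-in slot at J2)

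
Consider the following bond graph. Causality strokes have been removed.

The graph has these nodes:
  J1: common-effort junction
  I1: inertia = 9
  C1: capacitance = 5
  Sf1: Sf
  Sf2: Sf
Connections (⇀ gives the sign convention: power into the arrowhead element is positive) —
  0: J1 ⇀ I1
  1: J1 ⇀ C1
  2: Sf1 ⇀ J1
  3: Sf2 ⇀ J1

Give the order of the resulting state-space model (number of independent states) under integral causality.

2  (C1, I1 all integral)

bond 2 stroke→Sf1  (source Sf1 imposes f)
bond 3 stroke→Sf2  (Sf2 fixes flow; stroke at Sf2)
bond 0 stroke→I1  (I1 outputs flow p/I1)
bond 1 stroke→J1  (closing 0-jn rule on J1)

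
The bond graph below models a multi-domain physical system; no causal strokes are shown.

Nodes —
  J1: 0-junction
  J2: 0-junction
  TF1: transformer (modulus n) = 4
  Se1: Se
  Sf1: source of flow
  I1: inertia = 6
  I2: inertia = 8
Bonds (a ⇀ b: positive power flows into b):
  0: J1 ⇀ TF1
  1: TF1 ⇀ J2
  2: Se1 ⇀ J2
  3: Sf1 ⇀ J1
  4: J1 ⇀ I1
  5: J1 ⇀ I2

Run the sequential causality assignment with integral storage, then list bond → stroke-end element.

b2 →J2  (Se1 fixes effort; stroke away)
b3 →Sf1  (source Sf1 imposes f)
b1 →TF1  (common-e at J2 fixed by 2)
b0 →J1  (TF1 one-in-one-out from 1)
b4 →I1  (0-jn J1 has e-setter on 0)
b5 →I2  (J1 effort already set via bond 0)

#0 stroke→J1
#1 stroke→TF1
#2 stroke→J2
#3 stroke→Sf1
#4 stroke→I1
#5 stroke→I2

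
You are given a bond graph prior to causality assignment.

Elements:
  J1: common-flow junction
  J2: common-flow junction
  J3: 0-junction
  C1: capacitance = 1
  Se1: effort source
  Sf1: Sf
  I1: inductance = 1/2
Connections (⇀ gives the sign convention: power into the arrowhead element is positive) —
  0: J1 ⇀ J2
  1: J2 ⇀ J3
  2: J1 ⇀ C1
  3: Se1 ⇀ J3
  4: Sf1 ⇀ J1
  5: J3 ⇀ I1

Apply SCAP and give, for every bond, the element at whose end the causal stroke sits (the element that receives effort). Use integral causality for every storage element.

β0 stroke→J1
β1 stroke→J2
β2 stroke→J1
β3 stroke→J3
β4 stroke→Sf1
β5 stroke→I1

#3 →J3  (Se1: effort source, stroke at far end)
#4 →Sf1  (source Sf1 imposes f)
#0 →J1  (J1: bond 4 brought flow, rest push out)
#2 →J1  (1-jn J1 has f-setter on 4)
#1 →J2  (J2 flow already set via bond 0)
#5 →I1  (common-e at J3 fixed by 3)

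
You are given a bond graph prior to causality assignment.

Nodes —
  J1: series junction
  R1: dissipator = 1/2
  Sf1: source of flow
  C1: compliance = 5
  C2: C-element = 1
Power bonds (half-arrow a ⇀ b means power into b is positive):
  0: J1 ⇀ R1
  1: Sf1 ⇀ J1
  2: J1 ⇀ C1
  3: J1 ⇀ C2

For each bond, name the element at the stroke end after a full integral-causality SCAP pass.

#1 stroke at Sf1  (Sf1 fixes flow; stroke at Sf1)
#0 stroke at J1  (J1: bond 1 brought flow, rest push out)
#2 stroke at J1  (J1: bond 1 brought flow, rest push out)
#3 stroke at J1  (common-f at J1 fixed by 1)

b0 stroke→J1
b1 stroke→Sf1
b2 stroke→J1
b3 stroke→J1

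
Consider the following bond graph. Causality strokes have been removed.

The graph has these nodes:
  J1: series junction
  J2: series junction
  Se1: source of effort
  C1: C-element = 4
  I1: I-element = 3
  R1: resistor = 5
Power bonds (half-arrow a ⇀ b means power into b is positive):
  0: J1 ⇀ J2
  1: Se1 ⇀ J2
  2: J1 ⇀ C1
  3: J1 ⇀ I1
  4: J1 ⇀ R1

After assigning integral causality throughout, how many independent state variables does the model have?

2  (C1, I1 all integral)

#1 →J2  (Se1 fixes effort; stroke away)
#0 →J1  (J2: last free bond brings flow in)
#2 →J1  (C1: C, integral causality)
#3 →I1  (I1: I, integral causality)
#4 →J1  (J1 flow already set via bond 3)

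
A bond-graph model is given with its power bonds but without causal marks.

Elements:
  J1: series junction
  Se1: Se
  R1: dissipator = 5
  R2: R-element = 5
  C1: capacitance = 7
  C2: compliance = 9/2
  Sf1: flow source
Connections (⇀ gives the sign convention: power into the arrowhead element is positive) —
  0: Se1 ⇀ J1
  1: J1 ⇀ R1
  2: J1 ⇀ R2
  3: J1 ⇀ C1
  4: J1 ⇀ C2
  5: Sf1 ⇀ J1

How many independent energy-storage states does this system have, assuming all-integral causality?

2  (C1, C2 all integral)

β0 stroke at J1  (Se1: effort source, stroke at far end)
β5 stroke at Sf1  (Sf1 (Sf) sets flow on bond)
β1 stroke at J1  (common-f at J1 fixed by 5)
β2 stroke at J1  (J1: bond 5 brought flow, rest push out)
β3 stroke at J1  (1-jn J1 has f-setter on 5)
β4 stroke at J1  (J1 flow already set via bond 5)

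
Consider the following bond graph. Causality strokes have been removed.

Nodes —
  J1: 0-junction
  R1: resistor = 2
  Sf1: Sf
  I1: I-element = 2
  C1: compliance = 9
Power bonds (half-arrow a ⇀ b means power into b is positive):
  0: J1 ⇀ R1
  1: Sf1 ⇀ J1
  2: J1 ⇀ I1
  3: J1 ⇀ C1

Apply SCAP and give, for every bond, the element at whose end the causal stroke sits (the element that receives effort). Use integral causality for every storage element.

bond 1 →Sf1  (Sf1 fixes flow; stroke at Sf1)
bond 2 →I1  (I1: I, integral causality)
bond 3 →J1  (C1: C, integral causality)
bond 0 →R1  (0-jn J1 has e-setter on 3)

#0 stroke→R1
#1 stroke→Sf1
#2 stroke→I1
#3 stroke→J1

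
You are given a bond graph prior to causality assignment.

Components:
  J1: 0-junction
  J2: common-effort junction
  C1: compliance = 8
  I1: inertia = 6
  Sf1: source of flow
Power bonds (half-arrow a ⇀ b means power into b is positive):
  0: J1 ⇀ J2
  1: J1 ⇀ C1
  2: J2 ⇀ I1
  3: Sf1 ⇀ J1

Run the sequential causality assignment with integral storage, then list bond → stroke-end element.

β0 →J2
β1 →J1
β2 →I1
β3 →Sf1

#3 stroke at Sf1  (Sf1 (Sf) sets flow on bond)
#1 stroke at J1  (C1 outputs effort q/C1)
#0 stroke at J2  (common-e at J1 fixed by 1)
#2 stroke at I1  (J2 effort already set via bond 0)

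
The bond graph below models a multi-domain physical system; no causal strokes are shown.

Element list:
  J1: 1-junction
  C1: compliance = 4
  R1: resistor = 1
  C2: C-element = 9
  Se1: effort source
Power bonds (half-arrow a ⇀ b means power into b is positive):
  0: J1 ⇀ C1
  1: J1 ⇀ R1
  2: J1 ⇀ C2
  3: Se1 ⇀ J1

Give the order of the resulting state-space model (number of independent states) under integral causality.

2  (C1, C2 all integral)

b3 stroke→J1  (Se1 (Se) sets effort on bond)
b0 stroke→J1  (prefer integral on C1)
b2 stroke→J1  (C2 integral (e out))
b1 stroke→R1  (only one flow-in slot at J1)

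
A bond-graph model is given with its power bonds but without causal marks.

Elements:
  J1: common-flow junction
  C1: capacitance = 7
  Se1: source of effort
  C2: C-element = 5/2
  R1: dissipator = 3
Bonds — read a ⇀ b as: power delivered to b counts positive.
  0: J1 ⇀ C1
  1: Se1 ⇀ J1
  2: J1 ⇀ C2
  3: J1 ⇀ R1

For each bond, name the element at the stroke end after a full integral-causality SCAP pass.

b0 |J1
b1 |J1
b2 |J1
b3 |R1

bond 1 →J1  (Se1 fixes effort; stroke away)
bond 0 →J1  (C1 outputs effort q/C1)
bond 2 →J1  (prefer integral on C2)
bond 3 →R1  (only one flow-in slot at J1)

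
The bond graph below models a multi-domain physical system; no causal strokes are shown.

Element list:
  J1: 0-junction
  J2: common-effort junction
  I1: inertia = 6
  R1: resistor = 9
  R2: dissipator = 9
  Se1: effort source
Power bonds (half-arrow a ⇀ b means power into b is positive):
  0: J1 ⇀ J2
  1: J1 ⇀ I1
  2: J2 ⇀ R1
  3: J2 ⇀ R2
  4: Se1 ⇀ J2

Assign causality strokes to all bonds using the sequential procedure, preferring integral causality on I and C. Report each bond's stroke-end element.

β0 stroke→J1
β1 stroke→I1
β2 stroke→R1
β3 stroke→R2
β4 stroke→J2

bond 4 |J2  (Se1: effort source, stroke at far end)
bond 0 |J1  (common-e at J2 fixed by 4)
bond 2 |R1  (common-e at J2 fixed by 4)
bond 3 |R2  (common-e at J2 fixed by 4)
bond 1 |I1  (common-e at J1 fixed by 0)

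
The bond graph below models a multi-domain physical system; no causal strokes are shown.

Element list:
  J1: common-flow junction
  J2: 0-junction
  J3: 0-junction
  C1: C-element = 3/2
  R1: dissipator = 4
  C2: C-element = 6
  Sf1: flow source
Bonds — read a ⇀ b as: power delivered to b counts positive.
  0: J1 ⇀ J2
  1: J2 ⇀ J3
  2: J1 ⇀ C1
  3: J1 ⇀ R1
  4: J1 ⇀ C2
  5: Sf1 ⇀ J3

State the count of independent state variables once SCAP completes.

#5 stroke at Sf1  (Sf1 fixes flow; stroke at Sf1)
#1 stroke at J3  (only one effort-in slot at J3)
#0 stroke at J2  (J2: last free bond brings effort in)
#2 stroke at J1  (common-f at J1 fixed by 0)
#3 stroke at J1  (J1 flow already set via bond 0)
#4 stroke at J1  (1-jn J1 has f-setter on 0)

2  (C1, C2 all integral)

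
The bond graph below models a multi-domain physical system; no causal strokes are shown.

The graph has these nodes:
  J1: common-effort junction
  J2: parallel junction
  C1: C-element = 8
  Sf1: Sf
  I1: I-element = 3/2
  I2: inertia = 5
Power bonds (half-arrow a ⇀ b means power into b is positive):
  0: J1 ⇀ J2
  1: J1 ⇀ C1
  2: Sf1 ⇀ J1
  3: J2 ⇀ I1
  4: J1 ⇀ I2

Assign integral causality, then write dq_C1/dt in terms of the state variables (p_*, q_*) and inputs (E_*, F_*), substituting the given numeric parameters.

β2 stroke at Sf1  (source Sf1 imposes f)
β1 stroke at J1  (prefer integral on C1)
β0 stroke at J2  (0-jn J1 has e-setter on 1)
β4 stroke at I2  (common-e at J1 fixed by 1)
β3 stroke at I1  (common-e at J2 fixed by 0)

dq_C1/dt = F_Sf1 - 2*p_I1/3 - p_I2/5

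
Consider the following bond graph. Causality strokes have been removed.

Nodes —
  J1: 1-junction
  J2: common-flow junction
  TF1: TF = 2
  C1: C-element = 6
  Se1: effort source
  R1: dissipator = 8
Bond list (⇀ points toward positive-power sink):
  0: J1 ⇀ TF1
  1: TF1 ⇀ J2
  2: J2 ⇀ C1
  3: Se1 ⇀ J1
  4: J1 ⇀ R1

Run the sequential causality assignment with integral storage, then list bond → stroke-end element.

β3 |J1  (Se1: effort source, stroke at far end)
β2 |J2  (prefer integral on C1)
β1 |TF1  (J2: last free bond brings flow in)
β0 |J1  (TF1 one-in-one-out from 1)
β4 |R1  (J1: last free bond brings flow in)

#0 →J1
#1 →TF1
#2 →J2
#3 →J1
#4 →R1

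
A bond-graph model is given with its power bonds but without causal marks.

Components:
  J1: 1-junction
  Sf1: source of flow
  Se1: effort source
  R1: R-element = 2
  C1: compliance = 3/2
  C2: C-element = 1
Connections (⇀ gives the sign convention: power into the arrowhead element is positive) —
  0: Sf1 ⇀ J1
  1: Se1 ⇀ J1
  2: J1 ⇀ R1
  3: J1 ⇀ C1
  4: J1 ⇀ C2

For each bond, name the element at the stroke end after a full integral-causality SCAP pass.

b0 |Sf1
b1 |J1
b2 |J1
b3 |J1
b4 |J1

bond 0 →Sf1  (Sf1: flow source, stroke at near end)
bond 1 →J1  (Se1 fixes effort; stroke away)
bond 2 →J1  (common-f at J1 fixed by 0)
bond 3 →J1  (1-jn J1 has f-setter on 0)
bond 4 →J1  (J1 flow already set via bond 0)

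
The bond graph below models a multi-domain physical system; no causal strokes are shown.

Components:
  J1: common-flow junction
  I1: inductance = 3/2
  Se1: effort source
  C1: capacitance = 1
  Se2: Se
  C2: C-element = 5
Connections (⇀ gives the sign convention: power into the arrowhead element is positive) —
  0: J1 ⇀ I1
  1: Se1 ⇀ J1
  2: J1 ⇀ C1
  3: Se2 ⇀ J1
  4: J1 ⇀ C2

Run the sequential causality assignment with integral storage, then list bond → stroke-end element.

β1 stroke→J1  (Se1: effort source, stroke at far end)
β3 stroke→J1  (Se2 (Se) sets effort on bond)
β0 stroke→I1  (I1: I, integral causality)
β2 stroke→J1  (1-jn J1 has f-setter on 0)
β4 stroke→J1  (1-jn J1 has f-setter on 0)

β0 |I1
β1 |J1
β2 |J1
β3 |J1
β4 |J1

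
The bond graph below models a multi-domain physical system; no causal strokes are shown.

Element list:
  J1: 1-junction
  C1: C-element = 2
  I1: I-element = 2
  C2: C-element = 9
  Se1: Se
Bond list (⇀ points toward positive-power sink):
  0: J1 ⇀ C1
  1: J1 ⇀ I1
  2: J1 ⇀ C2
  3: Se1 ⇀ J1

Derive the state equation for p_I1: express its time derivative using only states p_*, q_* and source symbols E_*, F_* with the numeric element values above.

dp_I1/dt = E_Se1 - q_C1/2 - q_C2/9

β3 |J1  (Se1 fixes effort; stroke away)
β0 |J1  (prefer integral on C1)
β1 |I1  (I1 integral (f out))
β2 |J1  (common-f at J1 fixed by 1)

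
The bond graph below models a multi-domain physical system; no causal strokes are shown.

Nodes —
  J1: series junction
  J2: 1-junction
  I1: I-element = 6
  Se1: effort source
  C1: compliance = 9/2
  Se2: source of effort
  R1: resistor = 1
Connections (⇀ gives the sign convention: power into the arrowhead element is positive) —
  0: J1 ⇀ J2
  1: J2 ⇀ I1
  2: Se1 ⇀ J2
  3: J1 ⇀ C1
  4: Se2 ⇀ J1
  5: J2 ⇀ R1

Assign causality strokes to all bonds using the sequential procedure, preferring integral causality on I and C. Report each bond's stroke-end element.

bond 0 stroke→J2
bond 1 stroke→I1
bond 2 stroke→J2
bond 3 stroke→J1
bond 4 stroke→J1
bond 5 stroke→J2

#2 →J2  (Se1: effort source, stroke at far end)
#4 →J1  (Se2 (Se) sets effort on bond)
#1 →I1  (I1 outputs flow p/I1)
#0 →J2  (J2: bond 1 brought flow, rest push out)
#5 →J2  (J2: bond 1 brought flow, rest push out)
#3 →J1  (common-f at J1 fixed by 0)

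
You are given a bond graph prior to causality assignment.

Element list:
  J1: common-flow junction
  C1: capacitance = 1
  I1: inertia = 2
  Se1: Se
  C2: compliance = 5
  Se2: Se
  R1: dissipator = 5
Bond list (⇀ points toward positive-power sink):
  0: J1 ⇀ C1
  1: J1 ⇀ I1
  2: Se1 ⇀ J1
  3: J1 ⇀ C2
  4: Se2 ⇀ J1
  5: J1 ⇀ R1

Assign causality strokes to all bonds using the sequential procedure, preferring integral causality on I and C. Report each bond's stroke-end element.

bond 0 stroke→J1
bond 1 stroke→I1
bond 2 stroke→J1
bond 3 stroke→J1
bond 4 stroke→J1
bond 5 stroke→J1

β2 |J1  (Se1 (Se) sets effort on bond)
β4 |J1  (source Se2 imposes e)
β0 |J1  (prefer integral on C1)
β1 |I1  (I1 outputs flow p/I1)
β3 |J1  (J1: bond 1 brought flow, rest push out)
β5 |J1  (J1: bond 1 brought flow, rest push out)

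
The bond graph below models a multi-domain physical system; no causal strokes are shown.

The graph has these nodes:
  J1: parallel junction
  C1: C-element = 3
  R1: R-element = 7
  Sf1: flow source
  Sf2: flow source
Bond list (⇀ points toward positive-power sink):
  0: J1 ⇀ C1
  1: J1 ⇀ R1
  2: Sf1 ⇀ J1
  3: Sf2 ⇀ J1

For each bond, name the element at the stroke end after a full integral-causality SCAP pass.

b0 stroke at J1
b1 stroke at R1
b2 stroke at Sf1
b3 stroke at Sf2

b2 stroke→Sf1  (Sf1: flow source, stroke at near end)
b3 stroke→Sf2  (source Sf2 imposes f)
b0 stroke→J1  (C1: C, integral causality)
b1 stroke→R1  (J1 effort already set via bond 0)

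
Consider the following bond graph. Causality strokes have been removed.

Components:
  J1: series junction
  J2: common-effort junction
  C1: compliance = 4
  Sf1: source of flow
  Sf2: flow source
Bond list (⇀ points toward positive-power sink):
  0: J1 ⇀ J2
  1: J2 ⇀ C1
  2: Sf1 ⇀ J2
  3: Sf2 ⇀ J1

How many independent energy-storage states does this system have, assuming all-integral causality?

β2 |Sf1  (Sf1 fixes flow; stroke at Sf1)
β3 |Sf2  (Sf2: flow source, stroke at near end)
β0 |J1  (J1: bond 3 brought flow, rest push out)
β1 |J2  (J2 needs exactly one e-in)

1  (C1 all integral)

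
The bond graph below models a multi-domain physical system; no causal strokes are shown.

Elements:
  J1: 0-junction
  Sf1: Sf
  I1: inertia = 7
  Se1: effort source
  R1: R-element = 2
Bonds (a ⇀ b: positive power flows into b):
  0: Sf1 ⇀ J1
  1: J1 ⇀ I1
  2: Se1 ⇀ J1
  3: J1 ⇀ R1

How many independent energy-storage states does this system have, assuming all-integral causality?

#0 →Sf1  (Sf1 fixes flow; stroke at Sf1)
#2 →J1  (Se1: effort source, stroke at far end)
#1 →I1  (common-e at J1 fixed by 2)
#3 →R1  (J1 effort already set via bond 2)

1  (I1 all integral)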